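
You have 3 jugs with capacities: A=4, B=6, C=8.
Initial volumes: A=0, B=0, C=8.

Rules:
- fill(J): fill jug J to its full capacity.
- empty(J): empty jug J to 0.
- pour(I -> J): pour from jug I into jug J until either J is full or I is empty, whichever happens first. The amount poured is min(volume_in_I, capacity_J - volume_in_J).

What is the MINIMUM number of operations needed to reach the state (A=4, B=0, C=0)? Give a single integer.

Answer: 2

Derivation:
BFS from (A=0, B=0, C=8). One shortest path:
  1. fill(A) -> (A=4 B=0 C=8)
  2. empty(C) -> (A=4 B=0 C=0)
Reached target in 2 moves.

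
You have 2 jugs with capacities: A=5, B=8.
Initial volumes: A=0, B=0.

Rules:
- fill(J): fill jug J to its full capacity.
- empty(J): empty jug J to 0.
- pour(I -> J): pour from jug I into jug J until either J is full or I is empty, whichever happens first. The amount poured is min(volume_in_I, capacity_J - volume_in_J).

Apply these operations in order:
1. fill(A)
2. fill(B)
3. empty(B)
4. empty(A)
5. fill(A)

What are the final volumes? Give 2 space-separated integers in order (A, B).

Step 1: fill(A) -> (A=5 B=0)
Step 2: fill(B) -> (A=5 B=8)
Step 3: empty(B) -> (A=5 B=0)
Step 4: empty(A) -> (A=0 B=0)
Step 5: fill(A) -> (A=5 B=0)

Answer: 5 0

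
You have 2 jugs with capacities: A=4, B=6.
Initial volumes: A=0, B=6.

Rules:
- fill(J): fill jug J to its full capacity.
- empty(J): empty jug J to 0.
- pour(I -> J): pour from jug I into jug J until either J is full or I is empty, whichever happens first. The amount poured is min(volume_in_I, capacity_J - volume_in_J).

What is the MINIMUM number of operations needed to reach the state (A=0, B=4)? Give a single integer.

BFS from (A=0, B=6). One shortest path:
  1. fill(A) -> (A=4 B=6)
  2. empty(B) -> (A=4 B=0)
  3. pour(A -> B) -> (A=0 B=4)
Reached target in 3 moves.

Answer: 3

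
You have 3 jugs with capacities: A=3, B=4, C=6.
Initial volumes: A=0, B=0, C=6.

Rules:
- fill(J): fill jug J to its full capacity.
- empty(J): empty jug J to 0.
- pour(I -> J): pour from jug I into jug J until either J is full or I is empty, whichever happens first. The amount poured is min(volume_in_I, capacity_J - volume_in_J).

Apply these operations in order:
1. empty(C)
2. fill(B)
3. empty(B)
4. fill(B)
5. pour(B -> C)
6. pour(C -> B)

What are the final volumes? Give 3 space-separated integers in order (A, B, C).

Step 1: empty(C) -> (A=0 B=0 C=0)
Step 2: fill(B) -> (A=0 B=4 C=0)
Step 3: empty(B) -> (A=0 B=0 C=0)
Step 4: fill(B) -> (A=0 B=4 C=0)
Step 5: pour(B -> C) -> (A=0 B=0 C=4)
Step 6: pour(C -> B) -> (A=0 B=4 C=0)

Answer: 0 4 0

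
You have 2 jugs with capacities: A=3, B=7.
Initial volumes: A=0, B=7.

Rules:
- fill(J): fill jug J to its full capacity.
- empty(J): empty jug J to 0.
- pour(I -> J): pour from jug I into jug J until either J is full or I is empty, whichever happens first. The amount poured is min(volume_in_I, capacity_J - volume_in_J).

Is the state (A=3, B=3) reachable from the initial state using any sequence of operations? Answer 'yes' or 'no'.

BFS from (A=0, B=7):
  1. fill(A) -> (A=3 B=7)
  2. empty(B) -> (A=3 B=0)
  3. pour(A -> B) -> (A=0 B=3)
  4. fill(A) -> (A=3 B=3)
Target reached → yes.

Answer: yes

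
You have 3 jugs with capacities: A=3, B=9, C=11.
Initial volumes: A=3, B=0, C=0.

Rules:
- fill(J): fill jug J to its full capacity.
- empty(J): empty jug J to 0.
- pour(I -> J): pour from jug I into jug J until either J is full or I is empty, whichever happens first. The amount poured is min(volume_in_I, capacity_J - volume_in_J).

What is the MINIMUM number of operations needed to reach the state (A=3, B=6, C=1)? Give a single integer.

BFS from (A=3, B=0, C=0). One shortest path:
  1. fill(B) -> (A=3 B=9 C=0)
  2. pour(A -> C) -> (A=0 B=9 C=3)
  3. pour(B -> C) -> (A=0 B=1 C=11)
  4. empty(C) -> (A=0 B=1 C=0)
  5. pour(B -> C) -> (A=0 B=0 C=1)
  6. fill(B) -> (A=0 B=9 C=1)
  7. pour(B -> A) -> (A=3 B=6 C=1)
Reached target in 7 moves.

Answer: 7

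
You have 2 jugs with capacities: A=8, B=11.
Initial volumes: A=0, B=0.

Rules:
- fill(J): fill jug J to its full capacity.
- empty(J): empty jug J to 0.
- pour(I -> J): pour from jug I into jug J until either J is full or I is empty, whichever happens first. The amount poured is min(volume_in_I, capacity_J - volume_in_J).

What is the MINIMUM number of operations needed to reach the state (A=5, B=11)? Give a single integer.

BFS from (A=0, B=0). One shortest path:
  1. fill(A) -> (A=8 B=0)
  2. pour(A -> B) -> (A=0 B=8)
  3. fill(A) -> (A=8 B=8)
  4. pour(A -> B) -> (A=5 B=11)
Reached target in 4 moves.

Answer: 4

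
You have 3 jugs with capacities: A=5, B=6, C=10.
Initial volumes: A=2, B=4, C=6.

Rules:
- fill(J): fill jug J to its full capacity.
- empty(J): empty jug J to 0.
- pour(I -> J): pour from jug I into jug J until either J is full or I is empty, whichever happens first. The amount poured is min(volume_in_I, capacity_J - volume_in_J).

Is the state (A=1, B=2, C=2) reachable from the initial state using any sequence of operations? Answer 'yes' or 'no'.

Answer: no

Derivation:
BFS explored all 283 reachable states.
Reachable set includes: (0,0,0), (0,0,1), (0,0,2), (0,0,3), (0,0,4), (0,0,5), (0,0,6), (0,0,7), (0,0,8), (0,0,9), (0,0,10), (0,1,0) ...
Target (A=1, B=2, C=2) not in reachable set → no.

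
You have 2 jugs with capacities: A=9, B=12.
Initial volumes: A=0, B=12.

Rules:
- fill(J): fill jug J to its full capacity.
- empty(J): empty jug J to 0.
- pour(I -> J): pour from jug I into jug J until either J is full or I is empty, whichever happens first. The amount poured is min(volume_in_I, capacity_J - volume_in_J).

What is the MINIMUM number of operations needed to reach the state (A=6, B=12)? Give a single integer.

BFS from (A=0, B=12). One shortest path:
  1. fill(A) -> (A=9 B=12)
  2. empty(B) -> (A=9 B=0)
  3. pour(A -> B) -> (A=0 B=9)
  4. fill(A) -> (A=9 B=9)
  5. pour(A -> B) -> (A=6 B=12)
Reached target in 5 moves.

Answer: 5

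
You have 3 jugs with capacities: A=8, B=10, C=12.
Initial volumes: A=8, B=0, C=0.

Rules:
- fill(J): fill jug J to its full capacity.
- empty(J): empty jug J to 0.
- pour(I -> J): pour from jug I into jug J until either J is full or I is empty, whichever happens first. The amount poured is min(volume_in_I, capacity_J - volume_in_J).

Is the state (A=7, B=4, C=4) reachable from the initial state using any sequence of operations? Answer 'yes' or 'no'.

Answer: no

Derivation:
BFS explored all 150 reachable states.
Reachable set includes: (0,0,0), (0,0,2), (0,0,4), (0,0,6), (0,0,8), (0,0,10), (0,0,12), (0,2,0), (0,2,2), (0,2,4), (0,2,6), (0,2,8) ...
Target (A=7, B=4, C=4) not in reachable set → no.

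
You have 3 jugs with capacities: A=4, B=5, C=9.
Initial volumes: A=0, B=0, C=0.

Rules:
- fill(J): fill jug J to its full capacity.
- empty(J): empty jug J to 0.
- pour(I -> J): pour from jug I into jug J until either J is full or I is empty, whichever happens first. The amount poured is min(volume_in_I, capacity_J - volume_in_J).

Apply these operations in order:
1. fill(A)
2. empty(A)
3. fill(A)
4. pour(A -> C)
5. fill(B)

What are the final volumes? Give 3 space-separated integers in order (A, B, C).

Step 1: fill(A) -> (A=4 B=0 C=0)
Step 2: empty(A) -> (A=0 B=0 C=0)
Step 3: fill(A) -> (A=4 B=0 C=0)
Step 4: pour(A -> C) -> (A=0 B=0 C=4)
Step 5: fill(B) -> (A=0 B=5 C=4)

Answer: 0 5 4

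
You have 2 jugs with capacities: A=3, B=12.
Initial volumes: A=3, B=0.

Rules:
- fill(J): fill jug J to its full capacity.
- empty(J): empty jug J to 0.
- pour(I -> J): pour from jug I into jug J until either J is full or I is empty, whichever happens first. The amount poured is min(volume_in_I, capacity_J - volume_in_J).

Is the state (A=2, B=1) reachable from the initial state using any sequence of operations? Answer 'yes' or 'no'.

BFS explored all 10 reachable states.
Reachable set includes: (0,0), (0,3), (0,6), (0,9), (0,12), (3,0), (3,3), (3,6), (3,9), (3,12)
Target (A=2, B=1) not in reachable set → no.

Answer: no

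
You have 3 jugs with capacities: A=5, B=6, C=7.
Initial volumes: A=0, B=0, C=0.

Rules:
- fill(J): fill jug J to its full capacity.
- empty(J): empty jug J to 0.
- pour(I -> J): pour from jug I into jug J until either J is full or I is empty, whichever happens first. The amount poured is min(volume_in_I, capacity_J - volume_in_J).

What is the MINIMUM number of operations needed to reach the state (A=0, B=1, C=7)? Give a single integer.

BFS from (A=0, B=0, C=0). One shortest path:
  1. fill(B) -> (A=0 B=6 C=0)
  2. fill(C) -> (A=0 B=6 C=7)
  3. pour(B -> A) -> (A=5 B=1 C=7)
  4. empty(A) -> (A=0 B=1 C=7)
Reached target in 4 moves.

Answer: 4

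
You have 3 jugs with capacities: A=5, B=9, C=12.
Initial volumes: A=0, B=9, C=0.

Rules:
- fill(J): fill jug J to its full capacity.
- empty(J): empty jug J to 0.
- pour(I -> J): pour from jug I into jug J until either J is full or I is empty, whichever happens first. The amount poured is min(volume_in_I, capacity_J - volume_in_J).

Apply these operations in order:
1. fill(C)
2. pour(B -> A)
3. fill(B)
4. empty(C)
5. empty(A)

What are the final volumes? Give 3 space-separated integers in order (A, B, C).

Step 1: fill(C) -> (A=0 B=9 C=12)
Step 2: pour(B -> A) -> (A=5 B=4 C=12)
Step 3: fill(B) -> (A=5 B=9 C=12)
Step 4: empty(C) -> (A=5 B=9 C=0)
Step 5: empty(A) -> (A=0 B=9 C=0)

Answer: 0 9 0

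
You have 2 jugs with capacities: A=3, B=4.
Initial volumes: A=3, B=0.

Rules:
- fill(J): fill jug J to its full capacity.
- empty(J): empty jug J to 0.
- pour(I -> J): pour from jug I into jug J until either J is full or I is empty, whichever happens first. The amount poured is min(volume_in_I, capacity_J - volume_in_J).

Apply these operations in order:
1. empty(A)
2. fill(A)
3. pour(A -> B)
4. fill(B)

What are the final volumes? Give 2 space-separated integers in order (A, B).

Answer: 0 4

Derivation:
Step 1: empty(A) -> (A=0 B=0)
Step 2: fill(A) -> (A=3 B=0)
Step 3: pour(A -> B) -> (A=0 B=3)
Step 4: fill(B) -> (A=0 B=4)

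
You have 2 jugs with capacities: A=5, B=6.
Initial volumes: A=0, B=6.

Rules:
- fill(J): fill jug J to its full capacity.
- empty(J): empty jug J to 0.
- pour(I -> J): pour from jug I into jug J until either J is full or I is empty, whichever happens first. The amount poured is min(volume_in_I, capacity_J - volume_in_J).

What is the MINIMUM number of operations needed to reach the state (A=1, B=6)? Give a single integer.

Answer: 4

Derivation:
BFS from (A=0, B=6). One shortest path:
  1. pour(B -> A) -> (A=5 B=1)
  2. empty(A) -> (A=0 B=1)
  3. pour(B -> A) -> (A=1 B=0)
  4. fill(B) -> (A=1 B=6)
Reached target in 4 moves.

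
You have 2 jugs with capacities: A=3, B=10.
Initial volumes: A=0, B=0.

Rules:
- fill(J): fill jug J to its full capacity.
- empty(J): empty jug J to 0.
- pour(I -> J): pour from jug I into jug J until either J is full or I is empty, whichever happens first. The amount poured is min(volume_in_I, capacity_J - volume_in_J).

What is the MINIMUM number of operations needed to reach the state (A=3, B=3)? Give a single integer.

BFS from (A=0, B=0). One shortest path:
  1. fill(A) -> (A=3 B=0)
  2. pour(A -> B) -> (A=0 B=3)
  3. fill(A) -> (A=3 B=3)
Reached target in 3 moves.

Answer: 3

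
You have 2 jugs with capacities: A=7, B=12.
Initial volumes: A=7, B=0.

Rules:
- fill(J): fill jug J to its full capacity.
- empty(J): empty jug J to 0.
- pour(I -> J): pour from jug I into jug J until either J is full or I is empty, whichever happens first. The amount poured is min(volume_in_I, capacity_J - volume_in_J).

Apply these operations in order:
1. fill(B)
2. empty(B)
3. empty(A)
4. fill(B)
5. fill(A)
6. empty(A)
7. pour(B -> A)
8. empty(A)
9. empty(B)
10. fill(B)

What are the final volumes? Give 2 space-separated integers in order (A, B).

Step 1: fill(B) -> (A=7 B=12)
Step 2: empty(B) -> (A=7 B=0)
Step 3: empty(A) -> (A=0 B=0)
Step 4: fill(B) -> (A=0 B=12)
Step 5: fill(A) -> (A=7 B=12)
Step 6: empty(A) -> (A=0 B=12)
Step 7: pour(B -> A) -> (A=7 B=5)
Step 8: empty(A) -> (A=0 B=5)
Step 9: empty(B) -> (A=0 B=0)
Step 10: fill(B) -> (A=0 B=12)

Answer: 0 12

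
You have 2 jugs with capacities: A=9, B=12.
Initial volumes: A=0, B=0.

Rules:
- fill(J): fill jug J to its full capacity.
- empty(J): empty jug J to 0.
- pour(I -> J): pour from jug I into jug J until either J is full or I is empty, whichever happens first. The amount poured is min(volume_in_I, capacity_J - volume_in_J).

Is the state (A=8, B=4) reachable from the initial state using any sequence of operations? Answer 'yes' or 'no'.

Answer: no

Derivation:
BFS explored all 14 reachable states.
Reachable set includes: (0,0), (0,3), (0,6), (0,9), (0,12), (3,0), (3,12), (6,0), (6,12), (9,0), (9,3), (9,6) ...
Target (A=8, B=4) not in reachable set → no.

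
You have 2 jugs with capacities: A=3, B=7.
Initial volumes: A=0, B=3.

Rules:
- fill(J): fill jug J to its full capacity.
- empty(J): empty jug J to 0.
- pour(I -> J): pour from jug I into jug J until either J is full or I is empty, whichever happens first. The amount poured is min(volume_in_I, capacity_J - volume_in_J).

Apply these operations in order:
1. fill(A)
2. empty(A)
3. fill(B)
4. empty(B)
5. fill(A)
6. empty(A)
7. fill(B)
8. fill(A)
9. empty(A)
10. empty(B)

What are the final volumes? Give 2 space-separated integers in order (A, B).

Answer: 0 0

Derivation:
Step 1: fill(A) -> (A=3 B=3)
Step 2: empty(A) -> (A=0 B=3)
Step 3: fill(B) -> (A=0 B=7)
Step 4: empty(B) -> (A=0 B=0)
Step 5: fill(A) -> (A=3 B=0)
Step 6: empty(A) -> (A=0 B=0)
Step 7: fill(B) -> (A=0 B=7)
Step 8: fill(A) -> (A=3 B=7)
Step 9: empty(A) -> (A=0 B=7)
Step 10: empty(B) -> (A=0 B=0)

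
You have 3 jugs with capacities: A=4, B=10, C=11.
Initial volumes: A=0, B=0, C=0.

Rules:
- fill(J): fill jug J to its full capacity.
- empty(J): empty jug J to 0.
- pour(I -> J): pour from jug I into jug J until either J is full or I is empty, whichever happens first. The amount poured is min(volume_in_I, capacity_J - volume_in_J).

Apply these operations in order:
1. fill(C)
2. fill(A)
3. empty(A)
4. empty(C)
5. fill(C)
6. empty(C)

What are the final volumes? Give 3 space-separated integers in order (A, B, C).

Step 1: fill(C) -> (A=0 B=0 C=11)
Step 2: fill(A) -> (A=4 B=0 C=11)
Step 3: empty(A) -> (A=0 B=0 C=11)
Step 4: empty(C) -> (A=0 B=0 C=0)
Step 5: fill(C) -> (A=0 B=0 C=11)
Step 6: empty(C) -> (A=0 B=0 C=0)

Answer: 0 0 0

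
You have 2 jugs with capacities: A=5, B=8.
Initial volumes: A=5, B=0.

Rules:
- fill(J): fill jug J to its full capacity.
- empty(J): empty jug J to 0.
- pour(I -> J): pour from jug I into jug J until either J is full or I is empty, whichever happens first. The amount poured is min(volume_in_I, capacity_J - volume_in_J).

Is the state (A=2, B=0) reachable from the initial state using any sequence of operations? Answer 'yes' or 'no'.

BFS from (A=5, B=0):
  1. pour(A -> B) -> (A=0 B=5)
  2. fill(A) -> (A=5 B=5)
  3. pour(A -> B) -> (A=2 B=8)
  4. empty(B) -> (A=2 B=0)
Target reached → yes.

Answer: yes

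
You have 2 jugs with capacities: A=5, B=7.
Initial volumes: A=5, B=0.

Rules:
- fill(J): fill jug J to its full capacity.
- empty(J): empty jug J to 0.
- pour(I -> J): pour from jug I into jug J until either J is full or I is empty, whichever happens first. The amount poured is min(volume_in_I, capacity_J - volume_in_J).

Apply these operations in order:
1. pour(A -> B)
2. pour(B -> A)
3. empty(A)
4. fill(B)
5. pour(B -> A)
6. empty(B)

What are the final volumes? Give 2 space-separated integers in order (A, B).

Answer: 5 0

Derivation:
Step 1: pour(A -> B) -> (A=0 B=5)
Step 2: pour(B -> A) -> (A=5 B=0)
Step 3: empty(A) -> (A=0 B=0)
Step 4: fill(B) -> (A=0 B=7)
Step 5: pour(B -> A) -> (A=5 B=2)
Step 6: empty(B) -> (A=5 B=0)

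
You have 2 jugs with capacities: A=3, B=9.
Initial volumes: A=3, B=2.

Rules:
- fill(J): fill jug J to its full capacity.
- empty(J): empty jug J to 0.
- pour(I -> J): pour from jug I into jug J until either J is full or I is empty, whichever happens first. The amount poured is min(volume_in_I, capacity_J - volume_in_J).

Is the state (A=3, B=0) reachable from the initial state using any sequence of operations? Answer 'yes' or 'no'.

BFS from (A=3, B=2):
  1. empty(B) -> (A=3 B=0)
Target reached → yes.

Answer: yes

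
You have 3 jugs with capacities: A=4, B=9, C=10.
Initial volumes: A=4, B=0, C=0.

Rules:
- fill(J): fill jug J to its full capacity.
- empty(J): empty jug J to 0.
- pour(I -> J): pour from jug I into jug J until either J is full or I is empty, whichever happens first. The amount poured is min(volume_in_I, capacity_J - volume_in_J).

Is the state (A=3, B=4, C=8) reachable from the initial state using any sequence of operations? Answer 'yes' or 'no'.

Answer: no

Derivation:
BFS explored all 334 reachable states.
Reachable set includes: (0,0,0), (0,0,1), (0,0,2), (0,0,3), (0,0,4), (0,0,5), (0,0,6), (0,0,7), (0,0,8), (0,0,9), (0,0,10), (0,1,0) ...
Target (A=3, B=4, C=8) not in reachable set → no.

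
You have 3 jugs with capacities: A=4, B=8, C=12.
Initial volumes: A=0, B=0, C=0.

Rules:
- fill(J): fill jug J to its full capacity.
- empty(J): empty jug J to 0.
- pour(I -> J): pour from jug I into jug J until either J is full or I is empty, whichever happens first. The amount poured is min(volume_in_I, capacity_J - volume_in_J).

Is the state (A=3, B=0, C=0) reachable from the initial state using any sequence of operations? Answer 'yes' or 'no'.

BFS explored all 24 reachable states.
Reachable set includes: (0,0,0), (0,0,4), (0,0,8), (0,0,12), (0,4,0), (0,4,4), (0,4,8), (0,4,12), (0,8,0), (0,8,4), (0,8,8), (0,8,12) ...
Target (A=3, B=0, C=0) not in reachable set → no.

Answer: no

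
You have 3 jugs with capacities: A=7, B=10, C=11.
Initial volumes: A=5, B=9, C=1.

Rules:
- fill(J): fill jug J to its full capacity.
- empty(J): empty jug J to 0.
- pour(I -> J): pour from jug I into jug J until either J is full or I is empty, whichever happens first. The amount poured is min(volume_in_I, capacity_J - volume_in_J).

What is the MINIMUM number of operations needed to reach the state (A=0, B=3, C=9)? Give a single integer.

BFS from (A=5, B=9, C=1). One shortest path:
  1. empty(A) -> (A=0 B=9 C=1)
  2. empty(C) -> (A=0 B=9 C=0)
  3. pour(B -> C) -> (A=0 B=0 C=9)
  4. fill(B) -> (A=0 B=10 C=9)
  5. pour(B -> A) -> (A=7 B=3 C=9)
  6. empty(A) -> (A=0 B=3 C=9)
Reached target in 6 moves.

Answer: 6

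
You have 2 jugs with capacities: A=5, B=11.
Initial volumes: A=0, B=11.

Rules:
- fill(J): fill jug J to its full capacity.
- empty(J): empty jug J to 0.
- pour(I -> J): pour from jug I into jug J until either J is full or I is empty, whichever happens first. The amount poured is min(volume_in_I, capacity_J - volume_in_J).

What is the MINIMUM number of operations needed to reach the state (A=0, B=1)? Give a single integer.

BFS from (A=0, B=11). One shortest path:
  1. pour(B -> A) -> (A=5 B=6)
  2. empty(A) -> (A=0 B=6)
  3. pour(B -> A) -> (A=5 B=1)
  4. empty(A) -> (A=0 B=1)
Reached target in 4 moves.

Answer: 4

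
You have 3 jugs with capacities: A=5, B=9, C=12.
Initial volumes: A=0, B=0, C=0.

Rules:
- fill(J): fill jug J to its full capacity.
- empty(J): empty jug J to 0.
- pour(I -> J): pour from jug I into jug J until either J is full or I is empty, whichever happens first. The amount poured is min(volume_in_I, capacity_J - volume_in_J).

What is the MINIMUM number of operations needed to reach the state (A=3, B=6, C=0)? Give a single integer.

Answer: 7

Derivation:
BFS from (A=0, B=0, C=0). One shortest path:
  1. fill(C) -> (A=0 B=0 C=12)
  2. pour(C -> B) -> (A=0 B=9 C=3)
  3. pour(C -> A) -> (A=3 B=9 C=0)
  4. pour(B -> C) -> (A=3 B=0 C=9)
  5. fill(B) -> (A=3 B=9 C=9)
  6. pour(B -> C) -> (A=3 B=6 C=12)
  7. empty(C) -> (A=3 B=6 C=0)
Reached target in 7 moves.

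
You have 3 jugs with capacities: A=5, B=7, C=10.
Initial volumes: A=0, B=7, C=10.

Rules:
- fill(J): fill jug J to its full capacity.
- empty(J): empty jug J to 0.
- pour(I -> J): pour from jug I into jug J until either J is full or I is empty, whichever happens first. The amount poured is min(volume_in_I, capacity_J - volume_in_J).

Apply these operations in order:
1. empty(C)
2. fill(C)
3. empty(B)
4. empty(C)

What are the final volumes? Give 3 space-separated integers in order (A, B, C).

Answer: 0 0 0

Derivation:
Step 1: empty(C) -> (A=0 B=7 C=0)
Step 2: fill(C) -> (A=0 B=7 C=10)
Step 3: empty(B) -> (A=0 B=0 C=10)
Step 4: empty(C) -> (A=0 B=0 C=0)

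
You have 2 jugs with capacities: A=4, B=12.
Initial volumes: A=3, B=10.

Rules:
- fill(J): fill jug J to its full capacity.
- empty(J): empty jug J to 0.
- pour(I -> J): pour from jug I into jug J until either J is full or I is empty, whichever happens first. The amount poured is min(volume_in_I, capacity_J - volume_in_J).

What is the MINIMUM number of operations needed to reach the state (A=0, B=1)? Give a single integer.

BFS from (A=3, B=10). One shortest path:
  1. pour(A -> B) -> (A=1 B=12)
  2. empty(B) -> (A=1 B=0)
  3. pour(A -> B) -> (A=0 B=1)
Reached target in 3 moves.

Answer: 3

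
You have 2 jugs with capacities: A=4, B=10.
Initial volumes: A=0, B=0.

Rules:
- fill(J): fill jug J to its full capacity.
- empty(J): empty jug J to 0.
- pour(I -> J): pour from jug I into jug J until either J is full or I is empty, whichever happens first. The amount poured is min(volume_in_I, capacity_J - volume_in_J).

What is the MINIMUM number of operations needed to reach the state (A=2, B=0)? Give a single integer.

Answer: 6

Derivation:
BFS from (A=0, B=0). One shortest path:
  1. fill(B) -> (A=0 B=10)
  2. pour(B -> A) -> (A=4 B=6)
  3. empty(A) -> (A=0 B=6)
  4. pour(B -> A) -> (A=4 B=2)
  5. empty(A) -> (A=0 B=2)
  6. pour(B -> A) -> (A=2 B=0)
Reached target in 6 moves.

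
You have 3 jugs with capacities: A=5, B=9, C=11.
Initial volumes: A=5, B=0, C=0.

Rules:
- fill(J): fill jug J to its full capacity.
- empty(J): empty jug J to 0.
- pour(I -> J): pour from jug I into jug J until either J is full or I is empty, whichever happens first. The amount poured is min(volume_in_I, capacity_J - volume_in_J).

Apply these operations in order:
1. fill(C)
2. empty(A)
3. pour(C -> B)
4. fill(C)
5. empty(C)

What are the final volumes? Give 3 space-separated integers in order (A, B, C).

Answer: 0 9 0

Derivation:
Step 1: fill(C) -> (A=5 B=0 C=11)
Step 2: empty(A) -> (A=0 B=0 C=11)
Step 3: pour(C -> B) -> (A=0 B=9 C=2)
Step 4: fill(C) -> (A=0 B=9 C=11)
Step 5: empty(C) -> (A=0 B=9 C=0)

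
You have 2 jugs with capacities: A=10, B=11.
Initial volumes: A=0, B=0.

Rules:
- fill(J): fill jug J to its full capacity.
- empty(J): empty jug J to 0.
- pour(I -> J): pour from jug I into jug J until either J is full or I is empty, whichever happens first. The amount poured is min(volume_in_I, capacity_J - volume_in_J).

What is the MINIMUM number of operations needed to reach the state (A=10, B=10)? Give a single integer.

Answer: 3

Derivation:
BFS from (A=0, B=0). One shortest path:
  1. fill(A) -> (A=10 B=0)
  2. pour(A -> B) -> (A=0 B=10)
  3. fill(A) -> (A=10 B=10)
Reached target in 3 moves.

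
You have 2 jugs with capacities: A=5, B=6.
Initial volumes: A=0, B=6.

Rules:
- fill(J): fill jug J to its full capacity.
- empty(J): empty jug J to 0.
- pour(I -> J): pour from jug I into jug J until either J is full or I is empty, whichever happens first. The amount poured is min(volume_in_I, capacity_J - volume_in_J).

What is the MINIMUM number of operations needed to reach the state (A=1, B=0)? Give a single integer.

Answer: 3

Derivation:
BFS from (A=0, B=6). One shortest path:
  1. pour(B -> A) -> (A=5 B=1)
  2. empty(A) -> (A=0 B=1)
  3. pour(B -> A) -> (A=1 B=0)
Reached target in 3 moves.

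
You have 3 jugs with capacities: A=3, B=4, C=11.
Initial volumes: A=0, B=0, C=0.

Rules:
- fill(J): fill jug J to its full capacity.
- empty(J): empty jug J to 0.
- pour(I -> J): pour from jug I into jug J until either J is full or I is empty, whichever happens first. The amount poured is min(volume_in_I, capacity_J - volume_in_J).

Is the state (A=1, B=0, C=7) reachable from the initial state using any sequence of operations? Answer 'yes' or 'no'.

BFS from (A=0, B=0, C=0):
  1. fill(C) -> (A=0 B=0 C=11)
  2. pour(C -> B) -> (A=0 B=4 C=7)
  3. pour(B -> A) -> (A=3 B=1 C=7)
  4. empty(A) -> (A=0 B=1 C=7)
  5. pour(B -> A) -> (A=1 B=0 C=7)
Target reached → yes.

Answer: yes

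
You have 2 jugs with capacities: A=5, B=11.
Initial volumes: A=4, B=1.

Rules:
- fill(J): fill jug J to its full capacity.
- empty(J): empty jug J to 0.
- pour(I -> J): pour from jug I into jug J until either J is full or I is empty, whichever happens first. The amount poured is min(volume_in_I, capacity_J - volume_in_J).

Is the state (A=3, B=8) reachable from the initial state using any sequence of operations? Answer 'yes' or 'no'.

BFS explored all 33 reachable states.
Reachable set includes: (0,0), (0,1), (0,2), (0,3), (0,4), (0,5), (0,6), (0,7), (0,8), (0,9), (0,10), (0,11) ...
Target (A=3, B=8) not in reachable set → no.

Answer: no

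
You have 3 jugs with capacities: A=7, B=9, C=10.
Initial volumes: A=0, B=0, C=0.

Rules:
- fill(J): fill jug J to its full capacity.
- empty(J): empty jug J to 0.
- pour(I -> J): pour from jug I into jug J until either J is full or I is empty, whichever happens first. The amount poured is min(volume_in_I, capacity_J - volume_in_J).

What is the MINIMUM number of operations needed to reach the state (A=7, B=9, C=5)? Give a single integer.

BFS from (A=0, B=0, C=0). One shortest path:
  1. fill(A) -> (A=7 B=0 C=0)
  2. pour(A -> B) -> (A=0 B=7 C=0)
  3. fill(A) -> (A=7 B=7 C=0)
  4. pour(A -> B) -> (A=5 B=9 C=0)
  5. pour(A -> C) -> (A=0 B=9 C=5)
  6. fill(A) -> (A=7 B=9 C=5)
Reached target in 6 moves.

Answer: 6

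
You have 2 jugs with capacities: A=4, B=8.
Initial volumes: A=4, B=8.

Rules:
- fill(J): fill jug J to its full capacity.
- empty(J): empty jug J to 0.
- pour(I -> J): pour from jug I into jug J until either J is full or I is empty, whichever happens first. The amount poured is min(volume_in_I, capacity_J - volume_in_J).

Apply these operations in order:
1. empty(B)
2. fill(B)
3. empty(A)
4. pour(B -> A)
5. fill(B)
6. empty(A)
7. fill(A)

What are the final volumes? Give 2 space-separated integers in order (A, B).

Answer: 4 8

Derivation:
Step 1: empty(B) -> (A=4 B=0)
Step 2: fill(B) -> (A=4 B=8)
Step 3: empty(A) -> (A=0 B=8)
Step 4: pour(B -> A) -> (A=4 B=4)
Step 5: fill(B) -> (A=4 B=8)
Step 6: empty(A) -> (A=0 B=8)
Step 7: fill(A) -> (A=4 B=8)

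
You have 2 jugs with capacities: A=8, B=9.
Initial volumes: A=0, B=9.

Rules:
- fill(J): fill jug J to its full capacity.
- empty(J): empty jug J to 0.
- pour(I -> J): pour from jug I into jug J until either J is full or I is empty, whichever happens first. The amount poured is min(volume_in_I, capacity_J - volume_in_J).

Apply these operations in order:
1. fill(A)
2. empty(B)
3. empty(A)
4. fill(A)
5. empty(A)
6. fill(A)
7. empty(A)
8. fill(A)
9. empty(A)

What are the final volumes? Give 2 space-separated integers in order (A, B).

Step 1: fill(A) -> (A=8 B=9)
Step 2: empty(B) -> (A=8 B=0)
Step 3: empty(A) -> (A=0 B=0)
Step 4: fill(A) -> (A=8 B=0)
Step 5: empty(A) -> (A=0 B=0)
Step 6: fill(A) -> (A=8 B=0)
Step 7: empty(A) -> (A=0 B=0)
Step 8: fill(A) -> (A=8 B=0)
Step 9: empty(A) -> (A=0 B=0)

Answer: 0 0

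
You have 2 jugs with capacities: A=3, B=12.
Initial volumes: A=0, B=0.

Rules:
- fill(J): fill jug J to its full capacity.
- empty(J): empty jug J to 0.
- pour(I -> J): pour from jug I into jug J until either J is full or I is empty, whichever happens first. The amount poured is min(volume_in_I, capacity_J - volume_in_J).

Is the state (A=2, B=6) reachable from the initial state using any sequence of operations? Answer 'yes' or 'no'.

BFS explored all 10 reachable states.
Reachable set includes: (0,0), (0,3), (0,6), (0,9), (0,12), (3,0), (3,3), (3,6), (3,9), (3,12)
Target (A=2, B=6) not in reachable set → no.

Answer: no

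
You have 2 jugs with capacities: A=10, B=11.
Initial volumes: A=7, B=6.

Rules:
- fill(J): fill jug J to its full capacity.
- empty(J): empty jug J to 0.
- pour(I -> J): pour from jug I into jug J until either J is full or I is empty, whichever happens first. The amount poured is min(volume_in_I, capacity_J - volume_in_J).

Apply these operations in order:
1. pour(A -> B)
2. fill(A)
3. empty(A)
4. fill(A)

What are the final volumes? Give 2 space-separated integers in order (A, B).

Answer: 10 11

Derivation:
Step 1: pour(A -> B) -> (A=2 B=11)
Step 2: fill(A) -> (A=10 B=11)
Step 3: empty(A) -> (A=0 B=11)
Step 4: fill(A) -> (A=10 B=11)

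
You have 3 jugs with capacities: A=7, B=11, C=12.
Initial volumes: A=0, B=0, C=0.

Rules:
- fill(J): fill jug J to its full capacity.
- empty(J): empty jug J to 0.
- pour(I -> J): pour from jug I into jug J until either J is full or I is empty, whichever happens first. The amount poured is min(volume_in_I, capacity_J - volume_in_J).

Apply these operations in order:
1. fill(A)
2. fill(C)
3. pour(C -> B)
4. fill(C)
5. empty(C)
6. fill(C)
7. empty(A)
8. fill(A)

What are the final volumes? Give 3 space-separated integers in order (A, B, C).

Answer: 7 11 12

Derivation:
Step 1: fill(A) -> (A=7 B=0 C=0)
Step 2: fill(C) -> (A=7 B=0 C=12)
Step 3: pour(C -> B) -> (A=7 B=11 C=1)
Step 4: fill(C) -> (A=7 B=11 C=12)
Step 5: empty(C) -> (A=7 B=11 C=0)
Step 6: fill(C) -> (A=7 B=11 C=12)
Step 7: empty(A) -> (A=0 B=11 C=12)
Step 8: fill(A) -> (A=7 B=11 C=12)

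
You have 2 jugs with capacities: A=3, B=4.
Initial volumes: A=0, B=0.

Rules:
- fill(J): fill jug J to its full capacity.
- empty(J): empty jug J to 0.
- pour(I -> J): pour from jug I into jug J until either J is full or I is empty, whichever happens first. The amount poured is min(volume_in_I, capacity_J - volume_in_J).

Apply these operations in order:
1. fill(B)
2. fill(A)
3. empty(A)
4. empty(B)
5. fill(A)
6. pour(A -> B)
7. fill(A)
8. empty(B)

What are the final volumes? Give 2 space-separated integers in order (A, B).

Answer: 3 0

Derivation:
Step 1: fill(B) -> (A=0 B=4)
Step 2: fill(A) -> (A=3 B=4)
Step 3: empty(A) -> (A=0 B=4)
Step 4: empty(B) -> (A=0 B=0)
Step 5: fill(A) -> (A=3 B=0)
Step 6: pour(A -> B) -> (A=0 B=3)
Step 7: fill(A) -> (A=3 B=3)
Step 8: empty(B) -> (A=3 B=0)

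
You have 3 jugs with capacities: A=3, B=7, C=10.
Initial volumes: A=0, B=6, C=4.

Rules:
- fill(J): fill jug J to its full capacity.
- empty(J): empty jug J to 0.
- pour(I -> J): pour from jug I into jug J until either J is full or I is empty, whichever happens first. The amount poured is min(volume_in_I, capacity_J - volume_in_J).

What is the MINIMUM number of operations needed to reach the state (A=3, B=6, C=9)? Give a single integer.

Answer: 8

Derivation:
BFS from (A=0, B=6, C=4). One shortest path:
  1. fill(A) -> (A=3 B=6 C=4)
  2. fill(C) -> (A=3 B=6 C=10)
  3. pour(C -> B) -> (A=3 B=7 C=9)
  4. empty(B) -> (A=3 B=0 C=9)
  5. pour(A -> B) -> (A=0 B=3 C=9)
  6. fill(A) -> (A=3 B=3 C=9)
  7. pour(A -> B) -> (A=0 B=6 C=9)
  8. fill(A) -> (A=3 B=6 C=9)
Reached target in 8 moves.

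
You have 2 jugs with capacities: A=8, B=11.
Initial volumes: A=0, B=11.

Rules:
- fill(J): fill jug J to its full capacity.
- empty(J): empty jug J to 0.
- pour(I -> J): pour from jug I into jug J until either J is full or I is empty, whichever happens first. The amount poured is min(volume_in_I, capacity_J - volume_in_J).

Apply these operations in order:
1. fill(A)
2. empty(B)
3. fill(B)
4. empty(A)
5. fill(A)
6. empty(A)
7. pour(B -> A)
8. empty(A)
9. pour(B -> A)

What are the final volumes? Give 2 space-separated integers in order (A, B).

Answer: 3 0

Derivation:
Step 1: fill(A) -> (A=8 B=11)
Step 2: empty(B) -> (A=8 B=0)
Step 3: fill(B) -> (A=8 B=11)
Step 4: empty(A) -> (A=0 B=11)
Step 5: fill(A) -> (A=8 B=11)
Step 6: empty(A) -> (A=0 B=11)
Step 7: pour(B -> A) -> (A=8 B=3)
Step 8: empty(A) -> (A=0 B=3)
Step 9: pour(B -> A) -> (A=3 B=0)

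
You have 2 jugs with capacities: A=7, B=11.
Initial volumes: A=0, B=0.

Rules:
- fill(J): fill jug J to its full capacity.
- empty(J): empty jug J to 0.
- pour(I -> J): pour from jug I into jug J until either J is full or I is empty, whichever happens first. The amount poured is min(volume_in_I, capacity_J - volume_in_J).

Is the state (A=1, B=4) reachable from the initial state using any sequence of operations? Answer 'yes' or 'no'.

BFS explored all 36 reachable states.
Reachable set includes: (0,0), (0,1), (0,2), (0,3), (0,4), (0,5), (0,6), (0,7), (0,8), (0,9), (0,10), (0,11) ...
Target (A=1, B=4) not in reachable set → no.

Answer: no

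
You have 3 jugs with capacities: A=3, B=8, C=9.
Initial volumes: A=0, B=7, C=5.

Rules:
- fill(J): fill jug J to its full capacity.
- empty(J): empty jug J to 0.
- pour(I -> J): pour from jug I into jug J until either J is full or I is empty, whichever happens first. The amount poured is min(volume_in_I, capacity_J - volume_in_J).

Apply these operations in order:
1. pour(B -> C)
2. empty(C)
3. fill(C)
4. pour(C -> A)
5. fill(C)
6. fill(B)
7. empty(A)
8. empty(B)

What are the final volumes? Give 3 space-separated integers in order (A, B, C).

Answer: 0 0 9

Derivation:
Step 1: pour(B -> C) -> (A=0 B=3 C=9)
Step 2: empty(C) -> (A=0 B=3 C=0)
Step 3: fill(C) -> (A=0 B=3 C=9)
Step 4: pour(C -> A) -> (A=3 B=3 C=6)
Step 5: fill(C) -> (A=3 B=3 C=9)
Step 6: fill(B) -> (A=3 B=8 C=9)
Step 7: empty(A) -> (A=0 B=8 C=9)
Step 8: empty(B) -> (A=0 B=0 C=9)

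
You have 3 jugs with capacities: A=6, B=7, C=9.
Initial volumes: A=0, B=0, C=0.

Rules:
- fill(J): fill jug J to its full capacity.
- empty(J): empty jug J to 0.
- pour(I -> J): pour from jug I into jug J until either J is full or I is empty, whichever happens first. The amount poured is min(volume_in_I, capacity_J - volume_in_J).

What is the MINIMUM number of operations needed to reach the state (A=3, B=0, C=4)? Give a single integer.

Answer: 8

Derivation:
BFS from (A=0, B=0, C=0). One shortest path:
  1. fill(A) -> (A=6 B=0 C=0)
  2. fill(B) -> (A=6 B=7 C=0)
  3. pour(A -> C) -> (A=0 B=7 C=6)
  4. pour(B -> C) -> (A=0 B=4 C=9)
  5. pour(C -> A) -> (A=6 B=4 C=3)
  6. empty(A) -> (A=0 B=4 C=3)
  7. pour(C -> A) -> (A=3 B=4 C=0)
  8. pour(B -> C) -> (A=3 B=0 C=4)
Reached target in 8 moves.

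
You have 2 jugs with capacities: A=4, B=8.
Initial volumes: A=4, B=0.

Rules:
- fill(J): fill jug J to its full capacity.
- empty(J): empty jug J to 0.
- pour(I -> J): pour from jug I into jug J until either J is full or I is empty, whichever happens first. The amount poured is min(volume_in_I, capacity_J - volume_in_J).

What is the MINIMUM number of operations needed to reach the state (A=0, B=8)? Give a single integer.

Answer: 2

Derivation:
BFS from (A=4, B=0). One shortest path:
  1. empty(A) -> (A=0 B=0)
  2. fill(B) -> (A=0 B=8)
Reached target in 2 moves.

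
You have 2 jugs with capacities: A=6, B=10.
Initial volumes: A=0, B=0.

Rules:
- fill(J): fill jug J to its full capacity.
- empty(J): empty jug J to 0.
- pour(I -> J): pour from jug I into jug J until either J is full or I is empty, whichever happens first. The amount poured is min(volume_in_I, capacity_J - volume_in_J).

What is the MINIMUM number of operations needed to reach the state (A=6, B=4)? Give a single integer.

BFS from (A=0, B=0). One shortest path:
  1. fill(B) -> (A=0 B=10)
  2. pour(B -> A) -> (A=6 B=4)
Reached target in 2 moves.

Answer: 2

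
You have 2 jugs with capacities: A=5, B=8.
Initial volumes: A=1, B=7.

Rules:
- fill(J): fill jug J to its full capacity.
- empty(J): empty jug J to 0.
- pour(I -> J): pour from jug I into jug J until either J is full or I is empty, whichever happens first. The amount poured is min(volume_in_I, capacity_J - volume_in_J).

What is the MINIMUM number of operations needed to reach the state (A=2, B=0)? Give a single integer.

BFS from (A=1, B=7). One shortest path:
  1. empty(A) -> (A=0 B=7)
  2. pour(B -> A) -> (A=5 B=2)
  3. empty(A) -> (A=0 B=2)
  4. pour(B -> A) -> (A=2 B=0)
Reached target in 4 moves.

Answer: 4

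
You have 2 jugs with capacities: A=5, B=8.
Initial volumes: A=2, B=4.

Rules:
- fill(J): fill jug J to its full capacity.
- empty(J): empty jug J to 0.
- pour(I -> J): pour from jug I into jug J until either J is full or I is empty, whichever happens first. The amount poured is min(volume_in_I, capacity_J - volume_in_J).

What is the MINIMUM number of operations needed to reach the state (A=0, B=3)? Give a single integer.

BFS from (A=2, B=4). One shortest path:
  1. empty(A) -> (A=0 B=4)
  2. fill(B) -> (A=0 B=8)
  3. pour(B -> A) -> (A=5 B=3)
  4. empty(A) -> (A=0 B=3)
Reached target in 4 moves.

Answer: 4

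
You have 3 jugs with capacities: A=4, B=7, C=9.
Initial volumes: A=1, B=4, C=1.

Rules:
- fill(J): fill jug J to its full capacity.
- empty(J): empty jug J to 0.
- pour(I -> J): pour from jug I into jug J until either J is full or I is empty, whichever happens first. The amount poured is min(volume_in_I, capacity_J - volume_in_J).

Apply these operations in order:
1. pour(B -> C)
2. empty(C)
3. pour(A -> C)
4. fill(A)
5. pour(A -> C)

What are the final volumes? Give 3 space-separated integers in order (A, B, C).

Answer: 0 0 5

Derivation:
Step 1: pour(B -> C) -> (A=1 B=0 C=5)
Step 2: empty(C) -> (A=1 B=0 C=0)
Step 3: pour(A -> C) -> (A=0 B=0 C=1)
Step 4: fill(A) -> (A=4 B=0 C=1)
Step 5: pour(A -> C) -> (A=0 B=0 C=5)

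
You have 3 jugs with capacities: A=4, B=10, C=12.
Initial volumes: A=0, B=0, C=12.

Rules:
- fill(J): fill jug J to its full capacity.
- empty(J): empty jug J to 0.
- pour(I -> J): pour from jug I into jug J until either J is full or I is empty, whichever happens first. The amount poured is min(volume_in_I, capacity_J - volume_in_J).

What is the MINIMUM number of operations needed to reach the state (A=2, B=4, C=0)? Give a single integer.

BFS from (A=0, B=0, C=12). One shortest path:
  1. fill(A) -> (A=4 B=0 C=12)
  2. pour(C -> B) -> (A=4 B=10 C=2)
  3. empty(B) -> (A=4 B=0 C=2)
  4. pour(A -> B) -> (A=0 B=4 C=2)
  5. pour(C -> A) -> (A=2 B=4 C=0)
Reached target in 5 moves.

Answer: 5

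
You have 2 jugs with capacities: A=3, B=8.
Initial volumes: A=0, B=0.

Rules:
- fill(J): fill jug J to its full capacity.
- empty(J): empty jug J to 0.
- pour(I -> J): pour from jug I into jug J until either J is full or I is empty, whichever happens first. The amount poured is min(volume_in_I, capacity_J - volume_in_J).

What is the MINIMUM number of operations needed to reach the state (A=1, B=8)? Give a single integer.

Answer: 6

Derivation:
BFS from (A=0, B=0). One shortest path:
  1. fill(A) -> (A=3 B=0)
  2. pour(A -> B) -> (A=0 B=3)
  3. fill(A) -> (A=3 B=3)
  4. pour(A -> B) -> (A=0 B=6)
  5. fill(A) -> (A=3 B=6)
  6. pour(A -> B) -> (A=1 B=8)
Reached target in 6 moves.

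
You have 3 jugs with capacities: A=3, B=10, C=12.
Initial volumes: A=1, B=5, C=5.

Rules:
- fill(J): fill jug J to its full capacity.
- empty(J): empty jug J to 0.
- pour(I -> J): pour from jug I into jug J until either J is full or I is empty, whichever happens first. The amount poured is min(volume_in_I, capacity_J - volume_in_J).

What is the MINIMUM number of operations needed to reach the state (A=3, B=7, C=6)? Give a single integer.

BFS from (A=1, B=5, C=5). One shortest path:
  1. fill(B) -> (A=1 B=10 C=5)
  2. pour(A -> C) -> (A=0 B=10 C=6)
  3. pour(B -> A) -> (A=3 B=7 C=6)
Reached target in 3 moves.

Answer: 3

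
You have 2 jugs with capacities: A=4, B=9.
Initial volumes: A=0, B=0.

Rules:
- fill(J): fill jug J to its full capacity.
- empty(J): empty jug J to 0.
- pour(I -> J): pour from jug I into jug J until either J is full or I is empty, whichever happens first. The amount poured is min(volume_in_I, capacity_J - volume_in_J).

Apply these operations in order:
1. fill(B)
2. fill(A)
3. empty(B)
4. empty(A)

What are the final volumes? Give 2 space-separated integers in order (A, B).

Step 1: fill(B) -> (A=0 B=9)
Step 2: fill(A) -> (A=4 B=9)
Step 3: empty(B) -> (A=4 B=0)
Step 4: empty(A) -> (A=0 B=0)

Answer: 0 0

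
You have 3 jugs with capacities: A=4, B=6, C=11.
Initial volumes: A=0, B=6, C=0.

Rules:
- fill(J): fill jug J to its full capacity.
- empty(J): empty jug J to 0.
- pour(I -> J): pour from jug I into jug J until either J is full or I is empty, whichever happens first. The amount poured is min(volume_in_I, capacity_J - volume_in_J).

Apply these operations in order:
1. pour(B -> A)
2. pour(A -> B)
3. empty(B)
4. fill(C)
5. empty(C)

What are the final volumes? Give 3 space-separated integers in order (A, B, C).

Step 1: pour(B -> A) -> (A=4 B=2 C=0)
Step 2: pour(A -> B) -> (A=0 B=6 C=0)
Step 3: empty(B) -> (A=0 B=0 C=0)
Step 4: fill(C) -> (A=0 B=0 C=11)
Step 5: empty(C) -> (A=0 B=0 C=0)

Answer: 0 0 0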